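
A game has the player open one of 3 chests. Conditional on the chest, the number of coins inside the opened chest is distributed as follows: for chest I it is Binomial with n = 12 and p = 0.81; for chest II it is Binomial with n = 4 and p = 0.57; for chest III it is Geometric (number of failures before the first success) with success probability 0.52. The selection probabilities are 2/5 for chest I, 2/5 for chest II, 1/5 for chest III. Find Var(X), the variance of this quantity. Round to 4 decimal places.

Per component, I: μ=9.72, E[X²]=96.3252; II: μ=2.28, E[X²]=6.1788; III: μ=0.923077, E[X²]=2.62722.
E[X] = 0.4·9.72 + 0.4·2.28 + 0.2·0.923077 = 4.98462.
E[X²] = 0.4·96.3252 + 0.4·6.1788 + 0.2·2.62722 = 41.527.
Var(X) = E[X²] − (E[X])² = 41.527 − 24.8464 = 16.6807.

16.6807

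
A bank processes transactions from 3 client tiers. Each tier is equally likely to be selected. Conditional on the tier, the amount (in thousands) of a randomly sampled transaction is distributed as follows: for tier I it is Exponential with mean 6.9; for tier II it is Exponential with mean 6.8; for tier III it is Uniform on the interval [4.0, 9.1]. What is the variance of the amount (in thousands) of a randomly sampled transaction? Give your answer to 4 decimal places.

32.0275

Per component, I: μ=6.9, E[X²]=95.22; II: μ=6.8, E[X²]=92.48; III: μ=6.55, E[X²]=45.07.
E[X] = 0.333333·6.9 + 0.333333·6.8 + 0.333333·6.55 = 6.75.
E[X²] = 0.333333·95.22 + 0.333333·92.48 + 0.333333·45.07 = 77.59.
Var(X) = E[X²] − (E[X])² = 77.59 − 45.5625 = 32.0275.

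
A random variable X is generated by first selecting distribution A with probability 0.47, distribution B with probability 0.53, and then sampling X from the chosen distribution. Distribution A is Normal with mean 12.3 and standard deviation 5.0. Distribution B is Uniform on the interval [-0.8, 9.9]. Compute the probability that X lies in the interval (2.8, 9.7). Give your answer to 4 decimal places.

Conditional on each component, P(2.8 < X < 9.7): A: 0.272815; B: 0.64486.
By total probability, P(2.8 < X < 9.7) = 0.47·0.272815 + 0.53·0.64486 = 0.469999.

0.4700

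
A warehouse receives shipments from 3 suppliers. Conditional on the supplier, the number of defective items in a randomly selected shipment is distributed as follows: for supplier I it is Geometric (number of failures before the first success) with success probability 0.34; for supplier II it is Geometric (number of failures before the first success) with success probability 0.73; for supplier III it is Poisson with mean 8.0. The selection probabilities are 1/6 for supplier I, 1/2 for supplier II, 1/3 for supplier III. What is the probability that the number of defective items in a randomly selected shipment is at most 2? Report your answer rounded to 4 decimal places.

Conditional on each supplier, P(X ≤ 2): I: 0.712504; II: 0.980317; III: 0.013754.
By total probability, P(X ≤ 2) = 0.166667·0.712504 + 0.5·0.980317 + 0.333333·0.013754 = 0.613494.

0.6135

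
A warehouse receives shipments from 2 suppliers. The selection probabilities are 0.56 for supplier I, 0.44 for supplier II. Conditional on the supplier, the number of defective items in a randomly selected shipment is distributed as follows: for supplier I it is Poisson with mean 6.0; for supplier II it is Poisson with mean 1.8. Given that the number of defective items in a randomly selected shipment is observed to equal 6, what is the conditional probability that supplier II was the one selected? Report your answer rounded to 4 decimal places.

Likelihoods P(X=6 | ·): I: 0.160623; II: 0.00780859.
Posterior ∝ prior × likelihood. Numerator for II: 0.44·0.00780859 = 0.00343578.
Normalizing constant: 0.56·0.160623 + 0.44·0.00780859 = 0.0933847.
P(II | observation) = 0.00343578 / 0.0933847 = 0.0367916.

0.0368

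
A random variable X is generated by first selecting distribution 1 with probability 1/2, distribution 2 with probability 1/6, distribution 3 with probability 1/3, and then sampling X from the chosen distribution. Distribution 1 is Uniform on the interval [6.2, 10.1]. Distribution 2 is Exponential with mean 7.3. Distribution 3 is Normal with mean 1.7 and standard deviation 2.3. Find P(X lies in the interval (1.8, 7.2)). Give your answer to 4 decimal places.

Conditional on each component, P(1.8 < X < 7.2): 1: 0.25641; 2: 0.408519; 3: 0.474266.
By total probability, P(1.8 < X < 7.2) = 0.5·0.25641 + 0.166667·0.408519 + 0.333333·0.474266 = 0.35438.

0.3544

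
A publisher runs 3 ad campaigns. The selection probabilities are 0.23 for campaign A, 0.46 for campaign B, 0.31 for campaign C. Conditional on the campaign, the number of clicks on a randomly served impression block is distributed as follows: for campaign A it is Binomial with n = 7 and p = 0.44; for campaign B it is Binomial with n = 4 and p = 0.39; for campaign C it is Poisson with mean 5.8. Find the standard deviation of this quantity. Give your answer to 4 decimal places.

2.4429

Per component, A: μ=3.08, E[X²]=11.2112; B: μ=1.56, E[X²]=3.3852; C: μ=5.8, E[X²]=39.44.
E[X] = 0.23·3.08 + 0.46·1.56 + 0.31·5.8 = 3.224.
E[X²] = 0.23·11.2112 + 0.46·3.3852 + 0.31·39.44 = 16.3622.
Var(X) = E[X²] − (E[X])² = 16.3622 − 10.3942 = 5.96799.
SD(X) = √5.96799 = 2.44295.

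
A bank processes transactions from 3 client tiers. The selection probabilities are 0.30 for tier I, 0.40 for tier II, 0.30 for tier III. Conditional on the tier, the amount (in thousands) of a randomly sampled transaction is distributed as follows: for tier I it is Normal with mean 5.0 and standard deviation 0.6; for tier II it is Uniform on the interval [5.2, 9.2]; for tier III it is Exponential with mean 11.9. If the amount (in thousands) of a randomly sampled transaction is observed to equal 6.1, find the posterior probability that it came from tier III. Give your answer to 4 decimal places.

Likelihoods f(6.1 | ·): I: 0.123852; II: 0.25; III: 0.0503305.
Posterior ∝ prior × likelihood. Numerator for III: 0.3·0.0503305 = 0.0150992.
Normalizing constant: 0.3·0.123852 + 0.4·0.25 + 0.3·0.0503305 = 0.152255.
P(III | observation) = 0.0150992 / 0.152255 = 0.0991704.

0.0992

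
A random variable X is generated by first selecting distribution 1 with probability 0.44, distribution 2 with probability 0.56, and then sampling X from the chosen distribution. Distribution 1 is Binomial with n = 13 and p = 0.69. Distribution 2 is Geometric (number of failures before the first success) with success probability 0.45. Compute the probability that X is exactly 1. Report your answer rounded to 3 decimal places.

0.139

Conditional on each component, P(X = 1): 1: 7.06534e-06; 2: 0.2475.
By total probability, P(X = 1) = 0.44·7.06534e-06 + 0.56·0.2475 = 0.138603.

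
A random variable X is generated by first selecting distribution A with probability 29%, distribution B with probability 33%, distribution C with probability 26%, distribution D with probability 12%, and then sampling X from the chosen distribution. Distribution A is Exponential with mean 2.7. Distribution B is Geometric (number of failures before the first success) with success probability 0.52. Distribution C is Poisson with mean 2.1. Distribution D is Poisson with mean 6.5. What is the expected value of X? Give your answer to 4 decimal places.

Component means — A: 2.7; B: 0.923077; C: 2.1; D: 6.5.
E[X] = 0.29·2.7 + 0.33·0.923077 + 0.26·2.1 + 0.12·6.5 = 2.41362.

2.4136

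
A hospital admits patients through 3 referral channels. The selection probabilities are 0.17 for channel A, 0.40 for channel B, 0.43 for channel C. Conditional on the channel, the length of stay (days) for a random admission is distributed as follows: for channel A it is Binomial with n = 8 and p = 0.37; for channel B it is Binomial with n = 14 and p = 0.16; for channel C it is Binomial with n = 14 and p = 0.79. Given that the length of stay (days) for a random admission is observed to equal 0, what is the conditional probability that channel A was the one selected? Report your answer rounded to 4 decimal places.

Likelihoods P(X=0 | ·): A: 0.0248156; B: 0.0870783; C: 3.24392e-10.
Posterior ∝ prior × likelihood. Numerator for A: 0.17·0.0248156 = 0.00421865.
Normalizing constant: 0.17·0.0248156 + 0.4·0.0870783 + 0.43·3.24392e-10 = 0.03905.
P(A | observation) = 0.00421865 / 0.03905 = 0.108032.

0.1080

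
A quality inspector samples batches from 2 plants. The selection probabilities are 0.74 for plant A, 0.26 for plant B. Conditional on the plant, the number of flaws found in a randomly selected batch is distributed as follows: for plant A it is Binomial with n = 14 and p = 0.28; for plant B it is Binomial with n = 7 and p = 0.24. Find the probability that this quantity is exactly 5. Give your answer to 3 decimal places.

Conditional on each plant, P(X = 5): A: 0.179162; B: 0.00965834.
By total probability, P(X = 5) = 0.74·0.179162 + 0.26·0.00965834 = 0.135091.

0.135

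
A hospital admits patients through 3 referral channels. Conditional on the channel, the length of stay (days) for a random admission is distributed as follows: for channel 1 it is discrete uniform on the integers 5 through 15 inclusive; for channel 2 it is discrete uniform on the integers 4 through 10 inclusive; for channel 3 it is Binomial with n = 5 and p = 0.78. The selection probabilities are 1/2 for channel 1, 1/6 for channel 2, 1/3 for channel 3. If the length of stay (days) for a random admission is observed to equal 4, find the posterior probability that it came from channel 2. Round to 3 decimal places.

0.149

Likelihoods P(X=4 | ·): 1: 0; 2: 0.142857; 3: 0.407166.
Posterior ∝ prior × likelihood. Numerator for 2: 0.166667·0.142857 = 0.0238095.
Normalizing constant: 0.5·0 + 0.166667·0.142857 + 0.333333·0.407166 = 0.159531.
P(2 | observation) = 0.0238095 / 0.159531 = 0.149247.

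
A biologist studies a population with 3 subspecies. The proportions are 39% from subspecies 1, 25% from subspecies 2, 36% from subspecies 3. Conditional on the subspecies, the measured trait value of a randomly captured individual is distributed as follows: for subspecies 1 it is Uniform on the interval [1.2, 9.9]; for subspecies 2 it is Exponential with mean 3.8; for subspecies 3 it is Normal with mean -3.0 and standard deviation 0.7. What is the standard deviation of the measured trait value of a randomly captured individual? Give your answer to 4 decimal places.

Per component, 1: μ=5.55, E[X²]=37.11; 2: μ=3.8, E[X²]=28.88; 3: μ=-3, E[X²]=9.49.
E[X] = 0.39·5.55 + 0.25·3.8 + 0.36·-3 = 2.0345.
E[X²] = 0.39·37.11 + 0.25·28.88 + 0.36·9.49 = 25.1093.
Var(X) = E[X²] − (E[X])² = 25.1093 − 4.13919 = 20.9701.
SD(X) = √20.9701 = 4.57931.

4.5793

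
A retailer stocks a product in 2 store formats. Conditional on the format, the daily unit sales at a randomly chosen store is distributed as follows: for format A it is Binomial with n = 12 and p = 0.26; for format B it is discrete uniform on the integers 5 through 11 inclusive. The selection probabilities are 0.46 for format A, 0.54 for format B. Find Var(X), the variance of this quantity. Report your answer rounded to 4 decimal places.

9.1375

Per component, A: μ=3.12, E[X²]=12.0432; B: μ=8, E[X²]=68.
E[X] = 0.46·3.12 + 0.54·8 = 5.7552.
E[X²] = 0.46·12.0432 + 0.54·68 = 42.2599.
Var(X) = E[X²] − (E[X])² = 42.2599 − 33.1223 = 9.13754.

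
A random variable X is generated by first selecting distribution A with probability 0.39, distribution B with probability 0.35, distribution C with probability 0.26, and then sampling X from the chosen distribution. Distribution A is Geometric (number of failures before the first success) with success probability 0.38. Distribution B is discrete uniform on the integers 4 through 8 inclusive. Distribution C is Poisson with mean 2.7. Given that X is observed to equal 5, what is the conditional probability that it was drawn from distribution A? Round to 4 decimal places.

0.1300

Likelihoods P(X=5 | ·): A: 0.034813; B: 0.2; C: 0.0803605.
Posterior ∝ prior × likelihood. Numerator for A: 0.39·0.034813 = 0.0135771.
Normalizing constant: 0.39·0.034813 + 0.35·0.2 + 0.26·0.0803605 = 0.104471.
P(A | observation) = 0.0135771 / 0.104471 = 0.129961.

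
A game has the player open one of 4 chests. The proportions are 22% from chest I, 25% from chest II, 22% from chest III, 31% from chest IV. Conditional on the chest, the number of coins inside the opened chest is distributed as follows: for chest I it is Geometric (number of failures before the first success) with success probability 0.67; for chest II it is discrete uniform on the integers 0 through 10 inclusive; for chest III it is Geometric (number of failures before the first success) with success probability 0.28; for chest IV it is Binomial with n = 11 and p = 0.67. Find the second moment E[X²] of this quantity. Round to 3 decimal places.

For each component E[X²] = Var + (mean)², giving I: 0.977723; II: 35; III: 15.7959; IV: 56.749.
Overall E[X²] = 0.22·0.977723 + 0.25·35 + 0.22·15.7959 + 0.31·56.749 = 30.0324.

30.032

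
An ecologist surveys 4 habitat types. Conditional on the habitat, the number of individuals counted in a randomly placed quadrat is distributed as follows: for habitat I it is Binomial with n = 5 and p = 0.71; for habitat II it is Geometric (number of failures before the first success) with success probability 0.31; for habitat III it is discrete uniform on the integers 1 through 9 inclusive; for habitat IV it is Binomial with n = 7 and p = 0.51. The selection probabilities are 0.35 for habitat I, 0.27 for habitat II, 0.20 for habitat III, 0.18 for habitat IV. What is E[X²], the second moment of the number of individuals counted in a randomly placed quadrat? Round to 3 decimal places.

16.990

For each component E[X²] = Var + (mean)², giving I: 13.632; II: 12.1342; III: 31.6667; IV: 14.4942.
Overall E[X²] = 0.35·13.632 + 0.27·12.1342 + 0.2·31.6667 + 0.18·14.4942 = 16.9897.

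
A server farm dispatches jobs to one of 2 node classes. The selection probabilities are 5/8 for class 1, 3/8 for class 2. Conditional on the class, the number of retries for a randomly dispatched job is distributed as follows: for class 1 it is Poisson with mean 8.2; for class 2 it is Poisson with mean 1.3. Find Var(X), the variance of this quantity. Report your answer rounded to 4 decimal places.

16.7711

Per component, 1: μ=8.2, E[X²]=75.44; 2: μ=1.3, E[X²]=2.99.
E[X] = 0.625·8.2 + 0.375·1.3 = 5.6125.
E[X²] = 0.625·75.44 + 0.375·2.99 = 48.2713.
Var(X) = E[X²] − (E[X])² = 48.2713 − 31.5002 = 16.7711.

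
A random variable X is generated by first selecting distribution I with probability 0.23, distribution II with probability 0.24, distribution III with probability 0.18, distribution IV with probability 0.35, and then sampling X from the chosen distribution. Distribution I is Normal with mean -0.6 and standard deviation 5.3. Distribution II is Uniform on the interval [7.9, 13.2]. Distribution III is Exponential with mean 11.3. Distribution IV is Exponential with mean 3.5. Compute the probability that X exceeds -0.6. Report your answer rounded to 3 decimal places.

0.885

Conditional on each component, P(X > -0.6): I: 0.5; II: 1; III: 1; IV: 1.
By total probability, P(X > -0.6) = 0.23·0.5 + 0.24·1 + 0.18·1 + 0.35·1 = 0.885.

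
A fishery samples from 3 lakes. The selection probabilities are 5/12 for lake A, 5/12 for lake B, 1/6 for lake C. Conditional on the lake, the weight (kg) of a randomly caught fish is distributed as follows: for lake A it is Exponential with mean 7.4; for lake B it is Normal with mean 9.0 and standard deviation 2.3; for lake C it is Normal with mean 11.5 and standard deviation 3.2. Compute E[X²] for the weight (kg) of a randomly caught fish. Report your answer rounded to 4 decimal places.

For each component E[X²] = Var + (mean)², giving A: 109.52; B: 86.29; C: 142.49.
Overall E[X²] = 0.416667·109.52 + 0.416667·86.29 + 0.166667·142.49 = 105.336.

105.3358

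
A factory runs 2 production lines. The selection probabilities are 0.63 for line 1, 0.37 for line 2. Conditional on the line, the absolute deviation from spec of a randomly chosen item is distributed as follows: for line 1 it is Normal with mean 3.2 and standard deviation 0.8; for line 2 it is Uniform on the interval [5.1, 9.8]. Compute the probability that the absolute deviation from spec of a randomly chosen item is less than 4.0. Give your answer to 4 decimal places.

Conditional on each line, P(X < 4.0): 1: 0.841345; 2: 0.
By total probability, P(X < 4.0) = 0.63·0.841345 + 0.37·0 = 0.530047.

0.5300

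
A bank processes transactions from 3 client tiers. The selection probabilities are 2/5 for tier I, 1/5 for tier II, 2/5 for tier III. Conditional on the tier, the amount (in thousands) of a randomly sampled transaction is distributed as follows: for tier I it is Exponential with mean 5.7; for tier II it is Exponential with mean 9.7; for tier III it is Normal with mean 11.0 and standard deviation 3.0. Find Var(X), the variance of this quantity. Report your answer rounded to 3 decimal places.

Per component, I: μ=5.7, E[X²]=64.98; II: μ=9.7, E[X²]=188.18; III: μ=11, E[X²]=130.
E[X] = 0.4·5.7 + 0.2·9.7 + 0.4·11 = 8.62.
E[X²] = 0.4·64.98 + 0.2·188.18 + 0.4·130 = 115.628.
Var(X) = E[X²] − (E[X])² = 115.628 − 74.3044 = 41.3236.

41.324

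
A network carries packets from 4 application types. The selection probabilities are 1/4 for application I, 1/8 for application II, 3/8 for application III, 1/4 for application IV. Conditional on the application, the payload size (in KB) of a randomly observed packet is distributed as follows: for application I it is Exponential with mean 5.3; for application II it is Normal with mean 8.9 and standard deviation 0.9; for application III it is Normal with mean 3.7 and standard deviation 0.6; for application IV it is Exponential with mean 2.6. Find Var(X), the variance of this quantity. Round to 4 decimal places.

Per component, I: μ=5.3, E[X²]=56.18; II: μ=8.9, E[X²]=80.02; III: μ=3.7, E[X²]=14.05; IV: μ=2.6, E[X²]=13.52.
E[X] = 0.25·5.3 + 0.125·8.9 + 0.375·3.7 + 0.25·2.6 = 4.475.
E[X²] = 0.25·56.18 + 0.125·80.02 + 0.375·14.05 + 0.25·13.52 = 32.6962.
Var(X) = E[X²] − (E[X])² = 32.6962 − 20.0256 = 12.6706.

12.6706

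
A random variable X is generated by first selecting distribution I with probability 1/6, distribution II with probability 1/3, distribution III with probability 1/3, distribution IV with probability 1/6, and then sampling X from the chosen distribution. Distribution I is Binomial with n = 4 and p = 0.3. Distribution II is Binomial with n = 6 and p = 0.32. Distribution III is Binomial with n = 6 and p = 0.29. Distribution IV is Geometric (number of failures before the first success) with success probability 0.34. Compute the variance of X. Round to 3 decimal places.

2.005

Per component, I: μ=1.2, E[X²]=2.28; II: μ=1.92, E[X²]=4.992; III: μ=1.74, E[X²]=4.263; IV: μ=1.94118, E[X²]=9.47751.
E[X] = 0.166667·1.2 + 0.333333·1.92 + 0.333333·1.74 + 0.166667·1.94118 = 1.74353.
E[X²] = 0.166667·2.28 + 0.333333·4.992 + 0.333333·4.263 + 0.166667·9.47751 = 5.04458.
Var(X) = E[X²] − (E[X])² = 5.04458 − 3.03989 = 2.00469.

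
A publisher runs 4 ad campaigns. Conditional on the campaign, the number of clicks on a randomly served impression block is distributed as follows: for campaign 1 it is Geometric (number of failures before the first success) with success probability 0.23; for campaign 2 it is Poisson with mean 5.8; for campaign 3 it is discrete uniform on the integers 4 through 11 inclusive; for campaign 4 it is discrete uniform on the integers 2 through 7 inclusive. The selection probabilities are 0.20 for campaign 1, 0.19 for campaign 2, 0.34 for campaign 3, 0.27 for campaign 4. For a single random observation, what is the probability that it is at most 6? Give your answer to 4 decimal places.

Conditional on each campaign, P(X ≤ 6): 1: 0.839515; 2: 0.638391; 3: 0.375; 4: 0.833333.
By total probability, P(X ≤ 6) = 0.2·0.839515 + 0.19·0.638391 + 0.34·0.375 + 0.27·0.833333 = 0.641697.

0.6417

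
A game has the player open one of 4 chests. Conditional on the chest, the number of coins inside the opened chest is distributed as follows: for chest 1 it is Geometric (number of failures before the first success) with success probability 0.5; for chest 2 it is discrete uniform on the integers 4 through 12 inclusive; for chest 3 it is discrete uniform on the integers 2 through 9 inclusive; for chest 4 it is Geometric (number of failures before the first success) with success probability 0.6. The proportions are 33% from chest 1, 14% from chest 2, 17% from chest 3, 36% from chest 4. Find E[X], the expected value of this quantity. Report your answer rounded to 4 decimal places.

Component means — 1: 1; 2: 8; 3: 5.5; 4: 0.666667.
E[X] = 0.33·1 + 0.14·8 + 0.17·5.5 + 0.36·0.666667 = 2.625.

2.6250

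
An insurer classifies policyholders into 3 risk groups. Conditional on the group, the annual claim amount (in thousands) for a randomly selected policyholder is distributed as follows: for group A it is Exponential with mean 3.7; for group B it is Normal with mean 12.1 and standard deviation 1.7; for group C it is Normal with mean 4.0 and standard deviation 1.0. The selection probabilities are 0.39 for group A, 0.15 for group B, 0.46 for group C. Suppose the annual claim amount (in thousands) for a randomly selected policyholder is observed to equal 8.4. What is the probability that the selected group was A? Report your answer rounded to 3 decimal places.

0.767

Likelihoods f(8.4 | ·): A: 0.0279147; B: 0.02197; C: 2.49425e-05.
Posterior ∝ prior × likelihood. Numerator for A: 0.39·0.0279147 = 0.0108867.
Normalizing constant: 0.39·0.0279147 + 0.15·0.02197 + 0.46·2.49425e-05 = 0.0141937.
P(A | observation) = 0.0108867 / 0.0141937 = 0.767011.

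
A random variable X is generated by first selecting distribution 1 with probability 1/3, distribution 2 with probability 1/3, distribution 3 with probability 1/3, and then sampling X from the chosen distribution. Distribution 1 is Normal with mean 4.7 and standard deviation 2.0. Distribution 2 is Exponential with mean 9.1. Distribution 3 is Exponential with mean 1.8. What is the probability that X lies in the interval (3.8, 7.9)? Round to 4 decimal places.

0.3221

Conditional on each component, P(3.8 < X < 7.9): 1: 0.618845; 2: 0.238902; 3: 0.108689.
By total probability, P(3.8 < X < 7.9) = 0.333333·0.618845 + 0.333333·0.238902 + 0.333333·0.108689 = 0.322146.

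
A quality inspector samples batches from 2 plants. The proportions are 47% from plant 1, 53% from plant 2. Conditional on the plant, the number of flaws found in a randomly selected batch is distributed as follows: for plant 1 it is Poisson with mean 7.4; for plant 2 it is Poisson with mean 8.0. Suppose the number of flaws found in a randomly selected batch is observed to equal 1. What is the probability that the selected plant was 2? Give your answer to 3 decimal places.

Likelihoods P(X=1 | ·): 1: 0.00452327; 2: 0.0026837.
Posterior ∝ prior × likelihood. Numerator for 2: 0.53·0.0026837 = 0.00142236.
Normalizing constant: 0.47·0.00452327 + 0.53·0.0026837 = 0.0035483.
P(2 | observation) = 0.00142236 / 0.0035483 = 0.400857.

0.401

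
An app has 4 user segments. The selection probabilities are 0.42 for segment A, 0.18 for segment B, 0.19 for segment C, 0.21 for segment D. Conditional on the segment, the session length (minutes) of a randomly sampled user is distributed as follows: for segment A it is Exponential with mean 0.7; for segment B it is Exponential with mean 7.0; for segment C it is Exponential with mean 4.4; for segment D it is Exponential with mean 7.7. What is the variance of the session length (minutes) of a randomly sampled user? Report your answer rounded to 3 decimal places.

34.254

Per component, A: μ=0.7, E[X²]=0.98; B: μ=7, E[X²]=98; C: μ=4.4, E[X²]=38.72; D: μ=7.7, E[X²]=118.58.
E[X] = 0.42·0.7 + 0.18·7 + 0.19·4.4 + 0.21·7.7 = 4.007.
E[X²] = 0.42·0.98 + 0.18·98 + 0.19·38.72 + 0.21·118.58 = 50.3102.
Var(X) = E[X²] − (E[X])² = 50.3102 − 16.056 = 34.2542.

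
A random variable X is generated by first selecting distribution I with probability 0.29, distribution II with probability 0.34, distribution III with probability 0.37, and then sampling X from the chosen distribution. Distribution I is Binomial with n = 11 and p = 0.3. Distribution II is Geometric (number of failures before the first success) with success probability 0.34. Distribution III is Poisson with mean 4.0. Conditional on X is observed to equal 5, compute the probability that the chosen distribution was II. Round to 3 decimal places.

Likelihoods P(X=5 | ·): I: 0.13208; II: 0.0425793; III: 0.156293.
Posterior ∝ prior × likelihood. Numerator for II: 0.34·0.0425793 = 0.014477.
Normalizing constant: 0.29·0.13208 + 0.34·0.0425793 + 0.37·0.156293 = 0.110609.
P(II | observation) = 0.014477 / 0.110609 = 0.130885.

0.131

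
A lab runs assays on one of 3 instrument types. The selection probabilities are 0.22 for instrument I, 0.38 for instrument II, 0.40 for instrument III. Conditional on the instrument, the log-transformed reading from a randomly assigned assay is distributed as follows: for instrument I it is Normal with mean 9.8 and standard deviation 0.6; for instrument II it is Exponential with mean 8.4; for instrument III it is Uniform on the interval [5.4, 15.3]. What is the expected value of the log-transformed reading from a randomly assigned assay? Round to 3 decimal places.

Component means — I: 9.8; II: 8.4; III: 10.35.
E[X] = 0.22·9.8 + 0.38·8.4 + 0.4·10.35 = 9.488.

9.488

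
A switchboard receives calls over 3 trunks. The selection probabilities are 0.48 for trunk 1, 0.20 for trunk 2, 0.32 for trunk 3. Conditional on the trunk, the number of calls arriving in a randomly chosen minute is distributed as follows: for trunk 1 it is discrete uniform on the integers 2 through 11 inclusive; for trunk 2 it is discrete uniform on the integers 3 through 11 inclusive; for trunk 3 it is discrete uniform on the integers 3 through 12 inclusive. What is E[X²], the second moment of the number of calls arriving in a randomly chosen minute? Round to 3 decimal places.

56.013

For each component E[X²] = Var + (mean)², giving 1: 50.5; 2: 55.6667; 3: 64.5.
Overall E[X²] = 0.48·50.5 + 0.2·55.6667 + 0.32·64.5 = 56.0133.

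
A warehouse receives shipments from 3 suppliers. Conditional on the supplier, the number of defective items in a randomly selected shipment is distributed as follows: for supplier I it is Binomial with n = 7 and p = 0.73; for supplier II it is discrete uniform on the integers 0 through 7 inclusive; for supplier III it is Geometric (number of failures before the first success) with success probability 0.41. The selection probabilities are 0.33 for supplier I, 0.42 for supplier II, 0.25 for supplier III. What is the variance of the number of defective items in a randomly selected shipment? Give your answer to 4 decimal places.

Per component, I: μ=5.11, E[X²]=27.4918; II: μ=3.5, E[X²]=17.5; III: μ=1.43902, E[X²]=5.58061.
E[X] = 0.33·5.11 + 0.42·3.5 + 0.25·1.43902 = 3.51606.
E[X²] = 0.33·27.4918 + 0.42·17.5 + 0.25·5.58061 = 17.8174.
Var(X) = E[X²] − (E[X])² = 17.8174 − 12.3627 = 5.4548.

5.4548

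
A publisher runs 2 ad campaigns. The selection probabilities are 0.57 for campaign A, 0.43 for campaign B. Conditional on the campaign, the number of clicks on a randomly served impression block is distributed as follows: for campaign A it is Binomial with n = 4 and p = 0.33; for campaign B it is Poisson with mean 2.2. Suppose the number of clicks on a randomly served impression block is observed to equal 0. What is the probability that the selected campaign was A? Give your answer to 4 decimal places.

Likelihoods P(X=0 | ·): A: 0.201511; B: 0.110803.
Posterior ∝ prior × likelihood. Numerator for A: 0.57·0.201511 = 0.114861.
Normalizing constant: 0.57·0.201511 + 0.43·0.110803 = 0.162507.
P(A | observation) = 0.114861 / 0.162507 = 0.70681.

0.7068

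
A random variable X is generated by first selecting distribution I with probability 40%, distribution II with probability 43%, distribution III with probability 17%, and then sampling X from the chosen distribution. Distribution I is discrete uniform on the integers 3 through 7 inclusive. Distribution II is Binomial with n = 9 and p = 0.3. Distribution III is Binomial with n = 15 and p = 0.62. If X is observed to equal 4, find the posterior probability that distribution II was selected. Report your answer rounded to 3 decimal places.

Likelihoods P(X=4 | ·): I: 0.2; II: 0.171532; III: 0.00481193.
Posterior ∝ prior × likelihood. Numerator for II: 0.43·0.171532 = 0.0737589.
Normalizing constant: 0.4·0.2 + 0.43·0.171532 + 0.17·0.00481193 = 0.154577.
P(II | observation) = 0.0737589 / 0.154577 = 0.477166.

0.477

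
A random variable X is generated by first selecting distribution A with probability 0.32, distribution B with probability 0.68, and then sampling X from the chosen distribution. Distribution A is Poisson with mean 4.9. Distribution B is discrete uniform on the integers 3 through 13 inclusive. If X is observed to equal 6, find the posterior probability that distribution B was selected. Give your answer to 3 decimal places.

Likelihoods P(X=6 | ·): A: 0.143153; B: 0.0909091.
Posterior ∝ prior × likelihood. Numerator for B: 0.68·0.0909091 = 0.0618182.
Normalizing constant: 0.32·0.143153 + 0.68·0.0909091 = 0.107627.
P(B | observation) = 0.0618182 / 0.107627 = 0.574373.

0.574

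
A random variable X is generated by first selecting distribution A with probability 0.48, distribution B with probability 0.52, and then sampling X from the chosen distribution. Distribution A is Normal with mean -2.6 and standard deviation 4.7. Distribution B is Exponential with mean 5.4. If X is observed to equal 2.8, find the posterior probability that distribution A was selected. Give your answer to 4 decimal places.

Likelihoods f(2.8 | ·): A: 0.0438698; B: 0.11026.
Posterior ∝ prior × likelihood. Numerator for A: 0.48·0.0438698 = 0.0210575.
Normalizing constant: 0.48·0.0438698 + 0.52·0.11026 = 0.0783925.
P(A | observation) = 0.0210575 / 0.0783925 = 0.268616.

0.2686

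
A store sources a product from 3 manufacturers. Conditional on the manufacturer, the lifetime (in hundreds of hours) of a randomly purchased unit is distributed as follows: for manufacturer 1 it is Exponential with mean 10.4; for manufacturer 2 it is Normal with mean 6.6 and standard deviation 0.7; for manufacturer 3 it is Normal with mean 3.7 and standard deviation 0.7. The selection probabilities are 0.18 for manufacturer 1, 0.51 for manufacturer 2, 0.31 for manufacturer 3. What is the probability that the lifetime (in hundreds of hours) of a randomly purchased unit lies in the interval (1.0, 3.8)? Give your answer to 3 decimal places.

0.211

Conditional on each manufacturer, P(1.0 < X < 3.8): 1: 0.214395; 2: 3.16712e-05; 3: 0.556741.
By total probability, P(1.0 < X < 3.8) = 0.18·0.214395 + 0.51·3.16712e-05 + 0.31·0.556741 = 0.211197.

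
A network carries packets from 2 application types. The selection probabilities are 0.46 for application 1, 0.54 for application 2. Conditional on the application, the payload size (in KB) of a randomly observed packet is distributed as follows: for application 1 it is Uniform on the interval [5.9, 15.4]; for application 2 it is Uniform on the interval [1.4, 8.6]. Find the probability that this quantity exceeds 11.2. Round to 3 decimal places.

0.203

Conditional on each application, P(X > 11.2): 1: 0.442105; 2: 0.
By total probability, P(X > 11.2) = 0.46·0.442105 + 0.54·0 = 0.203368.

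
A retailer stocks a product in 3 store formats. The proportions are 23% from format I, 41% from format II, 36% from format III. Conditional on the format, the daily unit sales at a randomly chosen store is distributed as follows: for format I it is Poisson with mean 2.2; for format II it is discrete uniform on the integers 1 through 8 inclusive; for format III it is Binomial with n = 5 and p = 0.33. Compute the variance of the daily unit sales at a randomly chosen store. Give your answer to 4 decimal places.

4.7793

Per component, I: μ=2.2, E[X²]=7.04; II: μ=4.5, E[X²]=25.5; III: μ=1.65, E[X²]=3.828.
E[X] = 0.23·2.2 + 0.41·4.5 + 0.36·1.65 = 2.945.
E[X²] = 0.23·7.04 + 0.41·25.5 + 0.36·3.828 = 13.4523.
Var(X) = E[X²] − (E[X])² = 13.4523 − 8.67303 = 4.77925.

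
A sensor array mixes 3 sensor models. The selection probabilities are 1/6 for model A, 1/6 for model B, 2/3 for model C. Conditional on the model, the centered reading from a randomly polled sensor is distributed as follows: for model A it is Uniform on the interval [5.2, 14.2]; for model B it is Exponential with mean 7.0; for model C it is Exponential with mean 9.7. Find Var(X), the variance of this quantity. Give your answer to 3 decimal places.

73.031

Per component, A: μ=9.7, E[X²]=100.84; B: μ=7, E[X²]=98; C: μ=9.7, E[X²]=188.18.
E[X] = 0.166667·9.7 + 0.166667·7 + 0.666667·9.7 = 9.25.
E[X²] = 0.166667·100.84 + 0.166667·98 + 0.666667·188.18 = 158.593.
Var(X) = E[X²] − (E[X])² = 158.593 − 85.5625 = 73.0308.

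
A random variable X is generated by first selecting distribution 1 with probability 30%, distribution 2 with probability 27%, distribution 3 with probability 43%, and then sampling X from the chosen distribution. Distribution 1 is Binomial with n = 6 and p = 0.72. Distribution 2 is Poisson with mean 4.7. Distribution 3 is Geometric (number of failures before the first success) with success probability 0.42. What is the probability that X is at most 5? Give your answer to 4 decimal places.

0.8523

Conditional on each component, P(X ≤ 5): 1: 0.860686; 2: 0.668438; 3: 0.961931.
By total probability, P(X ≤ 5) = 0.3·0.860686 + 0.27·0.668438 + 0.43·0.961931 = 0.852315.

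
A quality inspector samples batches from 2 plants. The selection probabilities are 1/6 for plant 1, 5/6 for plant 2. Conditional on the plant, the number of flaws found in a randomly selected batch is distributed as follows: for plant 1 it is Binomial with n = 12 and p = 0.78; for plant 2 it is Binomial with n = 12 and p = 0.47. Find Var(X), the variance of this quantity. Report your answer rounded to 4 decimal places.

Per component, 1: μ=9.36, E[X²]=89.6688; 2: μ=5.64, E[X²]=34.7988.
E[X] = 0.166667·9.36 + 0.833333·5.64 = 6.26.
E[X²] = 0.166667·89.6688 + 0.833333·34.7988 = 43.9438.
Var(X) = E[X²] − (E[X])² = 43.9438 − 39.1876 = 4.7562.

4.7562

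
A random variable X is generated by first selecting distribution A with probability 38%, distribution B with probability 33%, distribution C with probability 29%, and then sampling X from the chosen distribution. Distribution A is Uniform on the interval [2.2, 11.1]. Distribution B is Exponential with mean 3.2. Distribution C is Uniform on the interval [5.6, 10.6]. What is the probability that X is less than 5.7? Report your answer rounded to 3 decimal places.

Conditional on each component, P(X < 5.7): A: 0.393258; B: 0.831573; C: 0.02.
By total probability, P(X < 5.7) = 0.38·0.393258 + 0.33·0.831573 + 0.29·0.02 = 0.429657.

0.430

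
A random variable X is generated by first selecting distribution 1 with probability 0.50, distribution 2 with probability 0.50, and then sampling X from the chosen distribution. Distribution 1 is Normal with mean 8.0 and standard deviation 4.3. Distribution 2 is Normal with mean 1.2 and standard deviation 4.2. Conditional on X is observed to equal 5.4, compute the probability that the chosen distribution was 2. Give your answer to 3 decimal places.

0.427

Likelihoods f(5.4 | ·): 1: 0.0772773; 2: 0.0576121.
Posterior ∝ prior × likelihood. Numerator for 2: 0.5·0.0576121 = 0.028806.
Normalizing constant: 0.5·0.0772773 + 0.5·0.0576121 = 0.0674447.
P(2 | observation) = 0.028806 / 0.0674447 = 0.427106.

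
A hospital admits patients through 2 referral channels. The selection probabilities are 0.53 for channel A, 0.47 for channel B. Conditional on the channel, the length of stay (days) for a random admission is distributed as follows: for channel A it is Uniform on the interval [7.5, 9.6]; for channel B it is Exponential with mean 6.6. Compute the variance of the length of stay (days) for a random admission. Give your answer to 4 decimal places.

21.6152

Per component, A: μ=8.55, E[X²]=73.47; B: μ=6.6, E[X²]=87.12.
E[X] = 0.53·8.55 + 0.47·6.6 = 7.6335.
E[X²] = 0.53·73.47 + 0.47·87.12 = 79.8855.
Var(X) = E[X²] − (E[X])² = 79.8855 − 58.2703 = 21.6152.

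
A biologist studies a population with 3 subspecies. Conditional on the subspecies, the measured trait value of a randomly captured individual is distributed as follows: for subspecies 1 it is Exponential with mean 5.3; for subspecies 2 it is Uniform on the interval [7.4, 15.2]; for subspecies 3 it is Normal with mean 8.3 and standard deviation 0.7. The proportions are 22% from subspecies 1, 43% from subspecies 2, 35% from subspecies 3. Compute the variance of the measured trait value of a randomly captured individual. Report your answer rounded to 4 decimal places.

Per component, 1: μ=5.3, E[X²]=56.18; 2: μ=11.3, E[X²]=132.76; 3: μ=8.3, E[X²]=69.38.
E[X] = 0.22·5.3 + 0.43·11.3 + 0.35·8.3 = 8.93.
E[X²] = 0.22·56.18 + 0.43·132.76 + 0.35·69.38 = 93.7294.
Var(X) = E[X²] − (E[X])² = 93.7294 − 79.7449 = 13.9845.

13.9845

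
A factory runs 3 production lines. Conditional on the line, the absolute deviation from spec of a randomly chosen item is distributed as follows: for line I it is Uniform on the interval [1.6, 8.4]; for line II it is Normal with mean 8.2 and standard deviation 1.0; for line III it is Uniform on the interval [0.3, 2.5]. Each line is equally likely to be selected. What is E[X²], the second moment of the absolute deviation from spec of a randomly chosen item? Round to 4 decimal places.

For each component E[X²] = Var + (mean)², giving I: 28.8533; II: 68.24; III: 2.36333.
Overall E[X²] = 0.333333·28.8533 + 0.333333·68.24 + 0.333333·2.36333 = 33.1522.

33.1522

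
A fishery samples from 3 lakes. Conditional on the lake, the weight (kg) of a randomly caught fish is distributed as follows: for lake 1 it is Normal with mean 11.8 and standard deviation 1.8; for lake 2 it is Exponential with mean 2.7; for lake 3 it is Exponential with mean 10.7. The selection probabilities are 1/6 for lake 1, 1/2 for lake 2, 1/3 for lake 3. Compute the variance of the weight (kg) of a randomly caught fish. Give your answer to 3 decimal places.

Per component, 1: μ=11.8, E[X²]=142.48; 2: μ=2.7, E[X²]=14.58; 3: μ=10.7, E[X²]=228.98.
E[X] = 0.166667·11.8 + 0.5·2.7 + 0.333333·10.7 = 6.88333.
E[X²] = 0.166667·142.48 + 0.5·14.58 + 0.333333·228.98 = 107.363.
Var(X) = E[X²] − (E[X])² = 107.363 − 47.3803 = 59.9831.

59.983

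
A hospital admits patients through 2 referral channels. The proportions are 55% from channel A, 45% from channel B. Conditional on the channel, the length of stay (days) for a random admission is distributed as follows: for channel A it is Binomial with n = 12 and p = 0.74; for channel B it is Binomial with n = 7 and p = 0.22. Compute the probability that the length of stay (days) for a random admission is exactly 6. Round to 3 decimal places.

0.026

Conditional on each channel, P(X = 6): A: 0.0468708; B: 0.000619054.
By total probability, P(X = 6) = 0.55·0.0468708 + 0.45·0.000619054 = 0.0260575.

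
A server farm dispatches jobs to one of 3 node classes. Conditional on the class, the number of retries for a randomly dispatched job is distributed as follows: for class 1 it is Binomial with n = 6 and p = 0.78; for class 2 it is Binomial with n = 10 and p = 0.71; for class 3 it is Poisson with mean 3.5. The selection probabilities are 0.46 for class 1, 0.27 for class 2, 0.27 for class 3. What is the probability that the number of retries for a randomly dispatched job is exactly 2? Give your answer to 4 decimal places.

0.0601

Conditional on each class, P(X = 2): 1: 0.0213782; 2: 0.00113478; 3: 0.184959.
By total probability, P(X = 2) = 0.46·0.0213782 + 0.27·0.00113478 + 0.27·0.184959 = 0.0600793.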